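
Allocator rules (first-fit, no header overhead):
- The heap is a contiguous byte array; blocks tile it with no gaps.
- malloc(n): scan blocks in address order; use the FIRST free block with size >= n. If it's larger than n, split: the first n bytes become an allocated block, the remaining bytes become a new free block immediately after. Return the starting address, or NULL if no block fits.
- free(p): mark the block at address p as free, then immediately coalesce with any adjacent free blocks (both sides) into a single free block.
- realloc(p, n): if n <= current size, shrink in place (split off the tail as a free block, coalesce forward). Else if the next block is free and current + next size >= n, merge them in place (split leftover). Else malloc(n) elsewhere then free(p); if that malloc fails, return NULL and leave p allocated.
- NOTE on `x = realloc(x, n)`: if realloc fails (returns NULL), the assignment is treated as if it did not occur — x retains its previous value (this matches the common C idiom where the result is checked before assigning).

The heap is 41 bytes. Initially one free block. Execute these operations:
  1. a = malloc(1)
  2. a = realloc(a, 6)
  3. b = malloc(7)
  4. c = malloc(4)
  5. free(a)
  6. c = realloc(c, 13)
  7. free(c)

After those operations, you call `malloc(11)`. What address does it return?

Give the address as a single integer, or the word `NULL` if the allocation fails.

Answer: 13

Derivation:
Op 1: a = malloc(1) -> a = 0; heap: [0-0 ALLOC][1-40 FREE]
Op 2: a = realloc(a, 6) -> a = 0; heap: [0-5 ALLOC][6-40 FREE]
Op 3: b = malloc(7) -> b = 6; heap: [0-5 ALLOC][6-12 ALLOC][13-40 FREE]
Op 4: c = malloc(4) -> c = 13; heap: [0-5 ALLOC][6-12 ALLOC][13-16 ALLOC][17-40 FREE]
Op 5: free(a) -> (freed a); heap: [0-5 FREE][6-12 ALLOC][13-16 ALLOC][17-40 FREE]
Op 6: c = realloc(c, 13) -> c = 13; heap: [0-5 FREE][6-12 ALLOC][13-25 ALLOC][26-40 FREE]
Op 7: free(c) -> (freed c); heap: [0-5 FREE][6-12 ALLOC][13-40 FREE]
malloc(11): first-fit scan over [0-5 FREE][6-12 ALLOC][13-40 FREE] -> 13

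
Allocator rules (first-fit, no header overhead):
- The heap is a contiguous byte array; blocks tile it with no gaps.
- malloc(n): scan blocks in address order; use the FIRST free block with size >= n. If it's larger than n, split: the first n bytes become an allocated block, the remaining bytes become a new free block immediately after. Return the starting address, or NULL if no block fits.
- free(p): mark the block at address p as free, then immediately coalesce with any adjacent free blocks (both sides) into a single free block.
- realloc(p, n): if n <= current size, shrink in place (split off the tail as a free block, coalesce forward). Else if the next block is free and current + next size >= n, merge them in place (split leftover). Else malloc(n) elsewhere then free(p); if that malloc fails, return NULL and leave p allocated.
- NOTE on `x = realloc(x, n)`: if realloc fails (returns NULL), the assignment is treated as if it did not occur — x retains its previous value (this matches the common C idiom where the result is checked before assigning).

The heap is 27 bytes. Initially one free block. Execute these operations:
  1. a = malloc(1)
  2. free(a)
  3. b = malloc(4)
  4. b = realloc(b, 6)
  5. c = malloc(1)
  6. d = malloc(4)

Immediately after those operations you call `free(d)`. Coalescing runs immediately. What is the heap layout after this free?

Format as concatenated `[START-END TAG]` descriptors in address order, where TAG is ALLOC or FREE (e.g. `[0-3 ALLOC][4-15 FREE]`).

Answer: [0-5 ALLOC][6-6 ALLOC][7-26 FREE]

Derivation:
Op 1: a = malloc(1) -> a = 0; heap: [0-0 ALLOC][1-26 FREE]
Op 2: free(a) -> (freed a); heap: [0-26 FREE]
Op 3: b = malloc(4) -> b = 0; heap: [0-3 ALLOC][4-26 FREE]
Op 4: b = realloc(b, 6) -> b = 0; heap: [0-5 ALLOC][6-26 FREE]
Op 5: c = malloc(1) -> c = 6; heap: [0-5 ALLOC][6-6 ALLOC][7-26 FREE]
Op 6: d = malloc(4) -> d = 7; heap: [0-5 ALLOC][6-6 ALLOC][7-10 ALLOC][11-26 FREE]
free(d): d = 7 -> block [7-10 ALLOC]; mark free, coalesce with adjacent free neighbors -> [0-5 ALLOC][6-6 ALLOC][7-26 FREE]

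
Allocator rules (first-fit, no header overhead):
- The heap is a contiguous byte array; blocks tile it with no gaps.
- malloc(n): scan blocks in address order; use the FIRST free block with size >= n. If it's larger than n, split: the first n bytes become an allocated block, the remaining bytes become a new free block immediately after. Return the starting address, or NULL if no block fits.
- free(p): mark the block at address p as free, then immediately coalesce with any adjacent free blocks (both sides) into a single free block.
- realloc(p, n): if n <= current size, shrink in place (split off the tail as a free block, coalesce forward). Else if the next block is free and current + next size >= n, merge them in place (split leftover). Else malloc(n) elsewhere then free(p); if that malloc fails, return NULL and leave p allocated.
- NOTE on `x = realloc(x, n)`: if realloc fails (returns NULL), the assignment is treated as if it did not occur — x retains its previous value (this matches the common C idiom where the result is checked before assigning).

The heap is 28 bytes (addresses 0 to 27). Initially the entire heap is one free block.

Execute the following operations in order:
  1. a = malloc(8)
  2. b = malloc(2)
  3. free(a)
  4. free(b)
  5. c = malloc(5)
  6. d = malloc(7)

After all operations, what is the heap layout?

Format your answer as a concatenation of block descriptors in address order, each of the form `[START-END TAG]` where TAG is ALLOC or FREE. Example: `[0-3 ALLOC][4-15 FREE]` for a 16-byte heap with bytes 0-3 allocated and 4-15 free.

Answer: [0-4 ALLOC][5-11 ALLOC][12-27 FREE]

Derivation:
Op 1: a = malloc(8) -> a = 0; heap: [0-7 ALLOC][8-27 FREE]
Op 2: b = malloc(2) -> b = 8; heap: [0-7 ALLOC][8-9 ALLOC][10-27 FREE]
Op 3: free(a) -> (freed a); heap: [0-7 FREE][8-9 ALLOC][10-27 FREE]
Op 4: free(b) -> (freed b); heap: [0-27 FREE]
Op 5: c = malloc(5) -> c = 0; heap: [0-4 ALLOC][5-27 FREE]
Op 6: d = malloc(7) -> d = 5; heap: [0-4 ALLOC][5-11 ALLOC][12-27 FREE]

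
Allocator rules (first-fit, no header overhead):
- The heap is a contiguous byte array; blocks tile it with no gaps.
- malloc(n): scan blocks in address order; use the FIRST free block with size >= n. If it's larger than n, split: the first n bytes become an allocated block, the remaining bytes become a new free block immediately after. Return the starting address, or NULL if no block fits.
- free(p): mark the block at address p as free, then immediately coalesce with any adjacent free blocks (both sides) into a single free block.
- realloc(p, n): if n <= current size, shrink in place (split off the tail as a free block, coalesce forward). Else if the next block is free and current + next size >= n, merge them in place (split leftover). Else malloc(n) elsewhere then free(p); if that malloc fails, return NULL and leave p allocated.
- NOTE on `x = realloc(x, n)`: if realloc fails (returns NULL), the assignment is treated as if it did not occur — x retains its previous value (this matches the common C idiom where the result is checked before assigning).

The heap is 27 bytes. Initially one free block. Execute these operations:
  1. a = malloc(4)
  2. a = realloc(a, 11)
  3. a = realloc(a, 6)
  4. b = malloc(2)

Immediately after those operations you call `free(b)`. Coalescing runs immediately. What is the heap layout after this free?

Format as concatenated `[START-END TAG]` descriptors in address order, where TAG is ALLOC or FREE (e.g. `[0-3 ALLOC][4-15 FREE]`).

Answer: [0-5 ALLOC][6-26 FREE]

Derivation:
Op 1: a = malloc(4) -> a = 0; heap: [0-3 ALLOC][4-26 FREE]
Op 2: a = realloc(a, 11) -> a = 0; heap: [0-10 ALLOC][11-26 FREE]
Op 3: a = realloc(a, 6) -> a = 0; heap: [0-5 ALLOC][6-26 FREE]
Op 4: b = malloc(2) -> b = 6; heap: [0-5 ALLOC][6-7 ALLOC][8-26 FREE]
free(b): b = 6 -> block [6-7 ALLOC]; mark free, coalesce with adjacent free neighbors -> [0-5 ALLOC][6-26 FREE]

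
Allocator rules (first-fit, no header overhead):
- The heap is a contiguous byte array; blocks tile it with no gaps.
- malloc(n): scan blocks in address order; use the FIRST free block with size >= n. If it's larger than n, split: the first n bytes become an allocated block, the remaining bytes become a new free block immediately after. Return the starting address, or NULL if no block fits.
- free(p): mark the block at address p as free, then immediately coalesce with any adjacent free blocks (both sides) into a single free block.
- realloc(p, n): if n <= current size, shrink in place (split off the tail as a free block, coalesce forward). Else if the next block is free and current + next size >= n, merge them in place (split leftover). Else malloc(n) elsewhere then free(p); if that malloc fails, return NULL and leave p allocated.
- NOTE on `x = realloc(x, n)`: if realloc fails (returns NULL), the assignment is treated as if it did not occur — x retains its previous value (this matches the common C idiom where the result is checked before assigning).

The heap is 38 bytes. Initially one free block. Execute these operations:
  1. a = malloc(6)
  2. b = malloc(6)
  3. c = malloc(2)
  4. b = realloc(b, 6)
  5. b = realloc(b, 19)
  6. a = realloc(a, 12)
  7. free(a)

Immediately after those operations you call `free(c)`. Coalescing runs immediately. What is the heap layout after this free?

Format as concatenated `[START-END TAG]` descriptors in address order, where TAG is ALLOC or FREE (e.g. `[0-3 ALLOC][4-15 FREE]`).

Op 1: a = malloc(6) -> a = 0; heap: [0-5 ALLOC][6-37 FREE]
Op 2: b = malloc(6) -> b = 6; heap: [0-5 ALLOC][6-11 ALLOC][12-37 FREE]
Op 3: c = malloc(2) -> c = 12; heap: [0-5 ALLOC][6-11 ALLOC][12-13 ALLOC][14-37 FREE]
Op 4: b = realloc(b, 6) -> b = 6; heap: [0-5 ALLOC][6-11 ALLOC][12-13 ALLOC][14-37 FREE]
Op 5: b = realloc(b, 19) -> b = 14; heap: [0-5 ALLOC][6-11 FREE][12-13 ALLOC][14-32 ALLOC][33-37 FREE]
Op 6: a = realloc(a, 12) -> a = 0; heap: [0-11 ALLOC][12-13 ALLOC][14-32 ALLOC][33-37 FREE]
Op 7: free(a) -> (freed a); heap: [0-11 FREE][12-13 ALLOC][14-32 ALLOC][33-37 FREE]
free(c): c = 12 -> block [12-13 ALLOC]; mark free, coalesce with adjacent free neighbors -> [0-13 FREE][14-32 ALLOC][33-37 FREE]

Answer: [0-13 FREE][14-32 ALLOC][33-37 FREE]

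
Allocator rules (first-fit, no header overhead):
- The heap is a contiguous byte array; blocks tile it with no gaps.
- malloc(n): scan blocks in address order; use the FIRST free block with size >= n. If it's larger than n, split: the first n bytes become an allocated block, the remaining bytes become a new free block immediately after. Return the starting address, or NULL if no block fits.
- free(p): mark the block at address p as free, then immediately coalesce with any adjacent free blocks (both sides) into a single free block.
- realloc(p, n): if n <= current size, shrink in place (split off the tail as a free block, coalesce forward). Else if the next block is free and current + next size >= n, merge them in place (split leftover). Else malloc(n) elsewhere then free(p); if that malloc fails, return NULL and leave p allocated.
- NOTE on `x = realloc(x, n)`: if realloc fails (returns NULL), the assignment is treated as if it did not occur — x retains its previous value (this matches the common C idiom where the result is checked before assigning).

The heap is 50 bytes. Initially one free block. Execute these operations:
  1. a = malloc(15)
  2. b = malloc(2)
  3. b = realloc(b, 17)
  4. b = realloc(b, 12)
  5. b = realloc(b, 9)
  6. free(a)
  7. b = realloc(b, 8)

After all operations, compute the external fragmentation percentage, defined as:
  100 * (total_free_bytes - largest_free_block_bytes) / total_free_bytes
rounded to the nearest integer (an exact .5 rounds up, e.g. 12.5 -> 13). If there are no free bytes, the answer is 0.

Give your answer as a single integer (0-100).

Op 1: a = malloc(15) -> a = 0; heap: [0-14 ALLOC][15-49 FREE]
Op 2: b = malloc(2) -> b = 15; heap: [0-14 ALLOC][15-16 ALLOC][17-49 FREE]
Op 3: b = realloc(b, 17) -> b = 15; heap: [0-14 ALLOC][15-31 ALLOC][32-49 FREE]
Op 4: b = realloc(b, 12) -> b = 15; heap: [0-14 ALLOC][15-26 ALLOC][27-49 FREE]
Op 5: b = realloc(b, 9) -> b = 15; heap: [0-14 ALLOC][15-23 ALLOC][24-49 FREE]
Op 6: free(a) -> (freed a); heap: [0-14 FREE][15-23 ALLOC][24-49 FREE]
Op 7: b = realloc(b, 8) -> b = 15; heap: [0-14 FREE][15-22 ALLOC][23-49 FREE]
Free blocks: [15 27] total_free=42 largest=27 -> 100*(42-27)/42 = 1500/42 ≈ 35.714 -> rounds to 36

Answer: 36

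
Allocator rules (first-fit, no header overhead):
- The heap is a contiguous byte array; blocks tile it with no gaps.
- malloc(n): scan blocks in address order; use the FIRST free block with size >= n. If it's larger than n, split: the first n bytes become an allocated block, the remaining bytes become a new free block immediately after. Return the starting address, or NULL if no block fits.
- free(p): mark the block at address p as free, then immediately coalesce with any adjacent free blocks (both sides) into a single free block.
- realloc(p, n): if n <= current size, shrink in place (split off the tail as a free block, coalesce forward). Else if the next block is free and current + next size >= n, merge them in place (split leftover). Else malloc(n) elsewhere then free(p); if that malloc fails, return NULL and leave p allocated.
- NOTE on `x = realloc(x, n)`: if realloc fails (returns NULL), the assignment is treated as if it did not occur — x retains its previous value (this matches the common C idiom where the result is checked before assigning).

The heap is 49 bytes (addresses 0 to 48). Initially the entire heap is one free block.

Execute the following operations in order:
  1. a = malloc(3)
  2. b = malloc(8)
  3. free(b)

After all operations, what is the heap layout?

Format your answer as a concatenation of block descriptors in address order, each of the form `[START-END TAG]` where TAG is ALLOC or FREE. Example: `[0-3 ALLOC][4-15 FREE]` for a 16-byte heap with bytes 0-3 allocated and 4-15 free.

Op 1: a = malloc(3) -> a = 0; heap: [0-2 ALLOC][3-48 FREE]
Op 2: b = malloc(8) -> b = 3; heap: [0-2 ALLOC][3-10 ALLOC][11-48 FREE]
Op 3: free(b) -> (freed b); heap: [0-2 ALLOC][3-48 FREE]

Answer: [0-2 ALLOC][3-48 FREE]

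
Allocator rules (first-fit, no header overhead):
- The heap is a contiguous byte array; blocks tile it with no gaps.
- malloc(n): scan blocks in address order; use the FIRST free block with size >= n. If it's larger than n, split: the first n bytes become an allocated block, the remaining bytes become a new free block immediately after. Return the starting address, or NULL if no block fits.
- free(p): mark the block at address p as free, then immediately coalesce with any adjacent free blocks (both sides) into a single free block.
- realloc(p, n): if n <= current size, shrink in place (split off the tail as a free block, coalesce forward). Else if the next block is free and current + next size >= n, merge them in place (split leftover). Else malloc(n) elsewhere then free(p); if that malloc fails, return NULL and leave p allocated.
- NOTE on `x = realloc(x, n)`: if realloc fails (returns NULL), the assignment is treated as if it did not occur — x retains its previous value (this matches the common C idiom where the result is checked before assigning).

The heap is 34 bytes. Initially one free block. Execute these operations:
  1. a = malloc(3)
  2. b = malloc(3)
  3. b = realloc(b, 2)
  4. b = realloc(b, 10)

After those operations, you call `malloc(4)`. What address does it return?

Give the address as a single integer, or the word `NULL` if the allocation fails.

Answer: 13

Derivation:
Op 1: a = malloc(3) -> a = 0; heap: [0-2 ALLOC][3-33 FREE]
Op 2: b = malloc(3) -> b = 3; heap: [0-2 ALLOC][3-5 ALLOC][6-33 FREE]
Op 3: b = realloc(b, 2) -> b = 3; heap: [0-2 ALLOC][3-4 ALLOC][5-33 FREE]
Op 4: b = realloc(b, 10) -> b = 3; heap: [0-2 ALLOC][3-12 ALLOC][13-33 FREE]
malloc(4): first-fit scan over [0-2 ALLOC][3-12 ALLOC][13-33 FREE] -> 13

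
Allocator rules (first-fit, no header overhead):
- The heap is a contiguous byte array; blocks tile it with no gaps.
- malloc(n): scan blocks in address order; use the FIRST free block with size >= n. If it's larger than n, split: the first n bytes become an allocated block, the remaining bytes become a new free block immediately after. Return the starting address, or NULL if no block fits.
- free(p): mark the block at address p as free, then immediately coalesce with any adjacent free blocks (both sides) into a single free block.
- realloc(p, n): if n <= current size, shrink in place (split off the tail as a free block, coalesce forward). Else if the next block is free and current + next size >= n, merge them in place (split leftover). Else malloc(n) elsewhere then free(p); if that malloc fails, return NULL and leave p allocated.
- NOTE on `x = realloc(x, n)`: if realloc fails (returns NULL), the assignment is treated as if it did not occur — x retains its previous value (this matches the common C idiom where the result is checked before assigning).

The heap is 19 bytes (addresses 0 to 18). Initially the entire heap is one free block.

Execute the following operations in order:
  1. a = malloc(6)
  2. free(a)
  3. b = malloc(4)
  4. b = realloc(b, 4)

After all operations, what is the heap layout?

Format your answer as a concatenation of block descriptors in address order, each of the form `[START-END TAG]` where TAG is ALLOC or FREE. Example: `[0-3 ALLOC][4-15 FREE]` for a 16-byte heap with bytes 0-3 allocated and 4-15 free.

Answer: [0-3 ALLOC][4-18 FREE]

Derivation:
Op 1: a = malloc(6) -> a = 0; heap: [0-5 ALLOC][6-18 FREE]
Op 2: free(a) -> (freed a); heap: [0-18 FREE]
Op 3: b = malloc(4) -> b = 0; heap: [0-3 ALLOC][4-18 FREE]
Op 4: b = realloc(b, 4) -> b = 0; heap: [0-3 ALLOC][4-18 FREE]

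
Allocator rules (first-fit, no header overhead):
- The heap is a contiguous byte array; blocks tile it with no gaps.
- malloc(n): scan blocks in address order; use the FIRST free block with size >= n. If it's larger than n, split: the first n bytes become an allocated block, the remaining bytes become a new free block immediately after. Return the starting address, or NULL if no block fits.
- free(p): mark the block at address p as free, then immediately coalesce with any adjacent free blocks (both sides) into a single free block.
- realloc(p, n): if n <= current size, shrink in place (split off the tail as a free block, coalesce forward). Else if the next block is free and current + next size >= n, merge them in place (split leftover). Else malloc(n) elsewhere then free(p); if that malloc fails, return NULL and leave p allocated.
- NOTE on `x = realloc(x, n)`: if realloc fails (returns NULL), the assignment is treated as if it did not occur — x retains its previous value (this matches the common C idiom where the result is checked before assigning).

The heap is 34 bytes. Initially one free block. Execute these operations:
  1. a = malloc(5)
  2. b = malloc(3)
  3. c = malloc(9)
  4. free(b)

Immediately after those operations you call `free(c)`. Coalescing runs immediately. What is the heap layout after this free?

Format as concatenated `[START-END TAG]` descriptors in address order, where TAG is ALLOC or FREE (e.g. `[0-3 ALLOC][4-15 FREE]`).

Answer: [0-4 ALLOC][5-33 FREE]

Derivation:
Op 1: a = malloc(5) -> a = 0; heap: [0-4 ALLOC][5-33 FREE]
Op 2: b = malloc(3) -> b = 5; heap: [0-4 ALLOC][5-7 ALLOC][8-33 FREE]
Op 3: c = malloc(9) -> c = 8; heap: [0-4 ALLOC][5-7 ALLOC][8-16 ALLOC][17-33 FREE]
Op 4: free(b) -> (freed b); heap: [0-4 ALLOC][5-7 FREE][8-16 ALLOC][17-33 FREE]
free(c): c = 8 -> block [8-16 ALLOC]; mark free, coalesce with adjacent free neighbors -> [0-4 ALLOC][5-33 FREE]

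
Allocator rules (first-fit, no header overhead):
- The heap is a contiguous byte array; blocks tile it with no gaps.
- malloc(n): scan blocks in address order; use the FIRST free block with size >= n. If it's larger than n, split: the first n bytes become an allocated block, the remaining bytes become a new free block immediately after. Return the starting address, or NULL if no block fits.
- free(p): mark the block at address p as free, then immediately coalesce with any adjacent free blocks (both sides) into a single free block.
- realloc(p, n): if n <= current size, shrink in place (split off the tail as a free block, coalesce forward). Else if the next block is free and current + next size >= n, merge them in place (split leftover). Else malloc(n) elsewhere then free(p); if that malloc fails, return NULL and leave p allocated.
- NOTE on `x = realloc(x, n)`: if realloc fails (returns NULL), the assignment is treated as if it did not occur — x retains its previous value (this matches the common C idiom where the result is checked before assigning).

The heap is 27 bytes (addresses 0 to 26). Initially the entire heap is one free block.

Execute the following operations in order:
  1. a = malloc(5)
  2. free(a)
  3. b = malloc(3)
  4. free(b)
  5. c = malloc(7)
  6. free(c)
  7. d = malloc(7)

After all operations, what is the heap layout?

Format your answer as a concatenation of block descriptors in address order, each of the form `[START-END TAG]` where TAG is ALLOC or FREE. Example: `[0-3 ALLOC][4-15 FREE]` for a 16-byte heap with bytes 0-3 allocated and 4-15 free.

Answer: [0-6 ALLOC][7-26 FREE]

Derivation:
Op 1: a = malloc(5) -> a = 0; heap: [0-4 ALLOC][5-26 FREE]
Op 2: free(a) -> (freed a); heap: [0-26 FREE]
Op 3: b = malloc(3) -> b = 0; heap: [0-2 ALLOC][3-26 FREE]
Op 4: free(b) -> (freed b); heap: [0-26 FREE]
Op 5: c = malloc(7) -> c = 0; heap: [0-6 ALLOC][7-26 FREE]
Op 6: free(c) -> (freed c); heap: [0-26 FREE]
Op 7: d = malloc(7) -> d = 0; heap: [0-6 ALLOC][7-26 FREE]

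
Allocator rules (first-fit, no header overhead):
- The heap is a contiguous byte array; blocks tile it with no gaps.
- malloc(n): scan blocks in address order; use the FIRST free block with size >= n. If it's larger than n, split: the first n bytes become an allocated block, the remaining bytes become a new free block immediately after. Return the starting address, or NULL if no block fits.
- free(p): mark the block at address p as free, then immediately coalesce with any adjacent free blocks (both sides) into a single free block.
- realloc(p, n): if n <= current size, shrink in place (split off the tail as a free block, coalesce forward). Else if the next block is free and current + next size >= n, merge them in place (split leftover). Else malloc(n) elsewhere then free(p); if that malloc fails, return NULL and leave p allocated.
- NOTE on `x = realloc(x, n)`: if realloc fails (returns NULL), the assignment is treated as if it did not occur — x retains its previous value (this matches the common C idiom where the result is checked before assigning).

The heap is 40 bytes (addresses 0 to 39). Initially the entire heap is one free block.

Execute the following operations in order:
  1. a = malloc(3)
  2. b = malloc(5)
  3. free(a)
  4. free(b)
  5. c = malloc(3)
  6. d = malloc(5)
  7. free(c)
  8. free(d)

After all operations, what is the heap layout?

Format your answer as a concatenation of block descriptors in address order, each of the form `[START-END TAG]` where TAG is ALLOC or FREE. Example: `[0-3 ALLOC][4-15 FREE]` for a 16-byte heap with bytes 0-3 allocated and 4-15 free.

Answer: [0-39 FREE]

Derivation:
Op 1: a = malloc(3) -> a = 0; heap: [0-2 ALLOC][3-39 FREE]
Op 2: b = malloc(5) -> b = 3; heap: [0-2 ALLOC][3-7 ALLOC][8-39 FREE]
Op 3: free(a) -> (freed a); heap: [0-2 FREE][3-7 ALLOC][8-39 FREE]
Op 4: free(b) -> (freed b); heap: [0-39 FREE]
Op 5: c = malloc(3) -> c = 0; heap: [0-2 ALLOC][3-39 FREE]
Op 6: d = malloc(5) -> d = 3; heap: [0-2 ALLOC][3-7 ALLOC][8-39 FREE]
Op 7: free(c) -> (freed c); heap: [0-2 FREE][3-7 ALLOC][8-39 FREE]
Op 8: free(d) -> (freed d); heap: [0-39 FREE]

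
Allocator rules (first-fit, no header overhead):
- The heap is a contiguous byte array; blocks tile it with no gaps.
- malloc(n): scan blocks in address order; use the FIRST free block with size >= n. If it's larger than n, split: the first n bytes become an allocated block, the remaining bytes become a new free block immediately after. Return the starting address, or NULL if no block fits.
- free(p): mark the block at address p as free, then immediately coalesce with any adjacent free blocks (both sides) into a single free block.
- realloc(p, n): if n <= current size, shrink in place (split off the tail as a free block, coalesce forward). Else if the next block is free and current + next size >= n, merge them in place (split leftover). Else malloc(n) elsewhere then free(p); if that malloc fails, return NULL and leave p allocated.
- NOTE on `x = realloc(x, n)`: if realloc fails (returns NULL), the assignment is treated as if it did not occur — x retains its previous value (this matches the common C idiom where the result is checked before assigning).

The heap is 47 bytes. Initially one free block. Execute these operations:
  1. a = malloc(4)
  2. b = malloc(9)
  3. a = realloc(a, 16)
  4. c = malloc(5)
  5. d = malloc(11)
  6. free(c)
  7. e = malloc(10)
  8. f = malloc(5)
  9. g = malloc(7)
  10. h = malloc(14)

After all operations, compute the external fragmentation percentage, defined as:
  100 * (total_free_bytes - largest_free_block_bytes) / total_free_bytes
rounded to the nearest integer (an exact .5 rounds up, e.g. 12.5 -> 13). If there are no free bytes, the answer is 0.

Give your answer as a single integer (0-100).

Op 1: a = malloc(4) -> a = 0; heap: [0-3 ALLOC][4-46 FREE]
Op 2: b = malloc(9) -> b = 4; heap: [0-3 ALLOC][4-12 ALLOC][13-46 FREE]
Op 3: a = realloc(a, 16) -> a = 13; heap: [0-3 FREE][4-12 ALLOC][13-28 ALLOC][29-46 FREE]
Op 4: c = malloc(5) -> c = 29; heap: [0-3 FREE][4-12 ALLOC][13-28 ALLOC][29-33 ALLOC][34-46 FREE]
Op 5: d = malloc(11) -> d = 34; heap: [0-3 FREE][4-12 ALLOC][13-28 ALLOC][29-33 ALLOC][34-44 ALLOC][45-46 FREE]
Op 6: free(c) -> (freed c); heap: [0-3 FREE][4-12 ALLOC][13-28 ALLOC][29-33 FREE][34-44 ALLOC][45-46 FREE]
Op 7: e = malloc(10) -> e = NULL; heap: [0-3 FREE][4-12 ALLOC][13-28 ALLOC][29-33 FREE][34-44 ALLOC][45-46 FREE]
Op 8: f = malloc(5) -> f = 29; heap: [0-3 FREE][4-12 ALLOC][13-28 ALLOC][29-33 ALLOC][34-44 ALLOC][45-46 FREE]
Op 9: g = malloc(7) -> g = NULL; heap: [0-3 FREE][4-12 ALLOC][13-28 ALLOC][29-33 ALLOC][34-44 ALLOC][45-46 FREE]
Op 10: h = malloc(14) -> h = NULL; heap: [0-3 FREE][4-12 ALLOC][13-28 ALLOC][29-33 ALLOC][34-44 ALLOC][45-46 FREE]
Free blocks: [4 2] total_free=6 largest=4 -> 100*(6-4)/6 = 200/6 ≈ 33.333 -> rounds to 33

Answer: 33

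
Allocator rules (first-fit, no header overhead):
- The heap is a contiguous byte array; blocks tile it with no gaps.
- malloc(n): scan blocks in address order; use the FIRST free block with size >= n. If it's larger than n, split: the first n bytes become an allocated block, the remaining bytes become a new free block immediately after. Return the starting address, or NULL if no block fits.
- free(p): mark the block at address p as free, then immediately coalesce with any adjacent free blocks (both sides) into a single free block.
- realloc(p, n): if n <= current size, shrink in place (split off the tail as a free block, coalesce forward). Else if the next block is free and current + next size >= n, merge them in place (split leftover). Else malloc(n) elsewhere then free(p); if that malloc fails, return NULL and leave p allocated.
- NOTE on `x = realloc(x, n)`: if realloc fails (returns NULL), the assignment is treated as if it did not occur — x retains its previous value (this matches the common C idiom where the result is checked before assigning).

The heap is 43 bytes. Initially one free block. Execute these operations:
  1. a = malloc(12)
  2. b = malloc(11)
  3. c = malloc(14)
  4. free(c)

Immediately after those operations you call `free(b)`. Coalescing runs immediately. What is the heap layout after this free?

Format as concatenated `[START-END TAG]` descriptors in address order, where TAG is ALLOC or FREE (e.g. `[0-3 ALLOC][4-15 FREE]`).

Op 1: a = malloc(12) -> a = 0; heap: [0-11 ALLOC][12-42 FREE]
Op 2: b = malloc(11) -> b = 12; heap: [0-11 ALLOC][12-22 ALLOC][23-42 FREE]
Op 3: c = malloc(14) -> c = 23; heap: [0-11 ALLOC][12-22 ALLOC][23-36 ALLOC][37-42 FREE]
Op 4: free(c) -> (freed c); heap: [0-11 ALLOC][12-22 ALLOC][23-42 FREE]
free(b): b = 12 -> block [12-22 ALLOC]; mark free, coalesce with adjacent free neighbors -> [0-11 ALLOC][12-42 FREE]

Answer: [0-11 ALLOC][12-42 FREE]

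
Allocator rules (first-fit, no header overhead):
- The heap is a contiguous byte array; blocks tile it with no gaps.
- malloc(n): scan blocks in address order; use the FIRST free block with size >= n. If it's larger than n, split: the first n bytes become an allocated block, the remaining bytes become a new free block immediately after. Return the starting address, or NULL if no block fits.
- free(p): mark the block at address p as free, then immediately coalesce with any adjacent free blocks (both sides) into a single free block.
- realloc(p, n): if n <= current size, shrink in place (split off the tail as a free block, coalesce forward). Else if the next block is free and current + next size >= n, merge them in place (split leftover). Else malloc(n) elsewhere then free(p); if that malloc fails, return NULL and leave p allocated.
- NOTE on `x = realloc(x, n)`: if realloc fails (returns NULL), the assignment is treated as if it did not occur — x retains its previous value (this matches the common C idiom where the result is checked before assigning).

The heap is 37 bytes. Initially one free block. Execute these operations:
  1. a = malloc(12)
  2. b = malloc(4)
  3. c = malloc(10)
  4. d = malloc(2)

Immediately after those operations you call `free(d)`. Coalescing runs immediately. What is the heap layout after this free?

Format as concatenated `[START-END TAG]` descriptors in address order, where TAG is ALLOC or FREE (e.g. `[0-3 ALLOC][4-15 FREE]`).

Op 1: a = malloc(12) -> a = 0; heap: [0-11 ALLOC][12-36 FREE]
Op 2: b = malloc(4) -> b = 12; heap: [0-11 ALLOC][12-15 ALLOC][16-36 FREE]
Op 3: c = malloc(10) -> c = 16; heap: [0-11 ALLOC][12-15 ALLOC][16-25 ALLOC][26-36 FREE]
Op 4: d = malloc(2) -> d = 26; heap: [0-11 ALLOC][12-15 ALLOC][16-25 ALLOC][26-27 ALLOC][28-36 FREE]
free(d): d = 26 -> block [26-27 ALLOC]; mark free, coalesce with adjacent free neighbors -> [0-11 ALLOC][12-15 ALLOC][16-25 ALLOC][26-36 FREE]

Answer: [0-11 ALLOC][12-15 ALLOC][16-25 ALLOC][26-36 FREE]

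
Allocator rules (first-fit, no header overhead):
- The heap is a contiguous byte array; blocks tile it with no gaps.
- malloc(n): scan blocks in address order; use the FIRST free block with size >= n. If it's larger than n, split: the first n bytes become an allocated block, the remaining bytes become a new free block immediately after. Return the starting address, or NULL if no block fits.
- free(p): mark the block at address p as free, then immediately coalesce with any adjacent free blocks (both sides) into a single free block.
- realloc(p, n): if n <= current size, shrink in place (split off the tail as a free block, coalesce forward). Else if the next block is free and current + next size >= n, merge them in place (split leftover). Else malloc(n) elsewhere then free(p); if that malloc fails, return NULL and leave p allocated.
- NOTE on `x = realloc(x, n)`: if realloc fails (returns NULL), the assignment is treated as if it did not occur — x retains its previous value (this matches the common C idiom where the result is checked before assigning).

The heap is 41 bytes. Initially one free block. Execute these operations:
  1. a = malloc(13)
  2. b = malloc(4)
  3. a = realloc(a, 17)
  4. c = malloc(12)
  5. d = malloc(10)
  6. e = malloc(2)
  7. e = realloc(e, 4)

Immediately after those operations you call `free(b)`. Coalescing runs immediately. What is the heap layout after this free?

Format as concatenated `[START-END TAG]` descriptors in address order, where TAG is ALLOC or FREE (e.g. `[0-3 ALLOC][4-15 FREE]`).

Answer: [0-11 ALLOC][12-16 FREE][17-33 ALLOC][34-37 ALLOC][38-40 FREE]

Derivation:
Op 1: a = malloc(13) -> a = 0; heap: [0-12 ALLOC][13-40 FREE]
Op 2: b = malloc(4) -> b = 13; heap: [0-12 ALLOC][13-16 ALLOC][17-40 FREE]
Op 3: a = realloc(a, 17) -> a = 17; heap: [0-12 FREE][13-16 ALLOC][17-33 ALLOC][34-40 FREE]
Op 4: c = malloc(12) -> c = 0; heap: [0-11 ALLOC][12-12 FREE][13-16 ALLOC][17-33 ALLOC][34-40 FREE]
Op 5: d = malloc(10) -> d = NULL; heap: [0-11 ALLOC][12-12 FREE][13-16 ALLOC][17-33 ALLOC][34-40 FREE]
Op 6: e = malloc(2) -> e = 34; heap: [0-11 ALLOC][12-12 FREE][13-16 ALLOC][17-33 ALLOC][34-35 ALLOC][36-40 FREE]
Op 7: e = realloc(e, 4) -> e = 34; heap: [0-11 ALLOC][12-12 FREE][13-16 ALLOC][17-33 ALLOC][34-37 ALLOC][38-40 FREE]
free(b): b = 13 -> block [13-16 ALLOC]; mark free, coalesce with adjacent free neighbors -> [0-11 ALLOC][12-16 FREE][17-33 ALLOC][34-37 ALLOC][38-40 FREE]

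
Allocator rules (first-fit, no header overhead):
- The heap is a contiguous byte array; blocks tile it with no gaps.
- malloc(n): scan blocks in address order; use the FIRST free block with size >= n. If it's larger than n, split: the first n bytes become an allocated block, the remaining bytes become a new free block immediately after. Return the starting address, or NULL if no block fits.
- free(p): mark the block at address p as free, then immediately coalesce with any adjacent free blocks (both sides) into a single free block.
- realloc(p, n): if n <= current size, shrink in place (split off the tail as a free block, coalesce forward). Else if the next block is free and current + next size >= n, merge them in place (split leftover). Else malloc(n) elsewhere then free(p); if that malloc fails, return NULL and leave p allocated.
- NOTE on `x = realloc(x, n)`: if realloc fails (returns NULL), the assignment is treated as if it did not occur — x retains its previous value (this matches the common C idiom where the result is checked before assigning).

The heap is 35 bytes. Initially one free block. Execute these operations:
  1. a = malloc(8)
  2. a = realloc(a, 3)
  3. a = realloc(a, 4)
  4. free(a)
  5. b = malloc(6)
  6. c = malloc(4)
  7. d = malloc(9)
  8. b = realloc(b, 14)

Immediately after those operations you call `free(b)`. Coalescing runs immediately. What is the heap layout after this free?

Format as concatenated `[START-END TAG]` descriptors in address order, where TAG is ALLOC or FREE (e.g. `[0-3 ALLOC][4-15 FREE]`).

Answer: [0-5 FREE][6-9 ALLOC][10-18 ALLOC][19-34 FREE]

Derivation:
Op 1: a = malloc(8) -> a = 0; heap: [0-7 ALLOC][8-34 FREE]
Op 2: a = realloc(a, 3) -> a = 0; heap: [0-2 ALLOC][3-34 FREE]
Op 3: a = realloc(a, 4) -> a = 0; heap: [0-3 ALLOC][4-34 FREE]
Op 4: free(a) -> (freed a); heap: [0-34 FREE]
Op 5: b = malloc(6) -> b = 0; heap: [0-5 ALLOC][6-34 FREE]
Op 6: c = malloc(4) -> c = 6; heap: [0-5 ALLOC][6-9 ALLOC][10-34 FREE]
Op 7: d = malloc(9) -> d = 10; heap: [0-5 ALLOC][6-9 ALLOC][10-18 ALLOC][19-34 FREE]
Op 8: b = realloc(b, 14) -> b = 19; heap: [0-5 FREE][6-9 ALLOC][10-18 ALLOC][19-32 ALLOC][33-34 FREE]
free(b): b = 19 -> block [19-32 ALLOC]; mark free, coalesce with adjacent free neighbors -> [0-5 FREE][6-9 ALLOC][10-18 ALLOC][19-34 FREE]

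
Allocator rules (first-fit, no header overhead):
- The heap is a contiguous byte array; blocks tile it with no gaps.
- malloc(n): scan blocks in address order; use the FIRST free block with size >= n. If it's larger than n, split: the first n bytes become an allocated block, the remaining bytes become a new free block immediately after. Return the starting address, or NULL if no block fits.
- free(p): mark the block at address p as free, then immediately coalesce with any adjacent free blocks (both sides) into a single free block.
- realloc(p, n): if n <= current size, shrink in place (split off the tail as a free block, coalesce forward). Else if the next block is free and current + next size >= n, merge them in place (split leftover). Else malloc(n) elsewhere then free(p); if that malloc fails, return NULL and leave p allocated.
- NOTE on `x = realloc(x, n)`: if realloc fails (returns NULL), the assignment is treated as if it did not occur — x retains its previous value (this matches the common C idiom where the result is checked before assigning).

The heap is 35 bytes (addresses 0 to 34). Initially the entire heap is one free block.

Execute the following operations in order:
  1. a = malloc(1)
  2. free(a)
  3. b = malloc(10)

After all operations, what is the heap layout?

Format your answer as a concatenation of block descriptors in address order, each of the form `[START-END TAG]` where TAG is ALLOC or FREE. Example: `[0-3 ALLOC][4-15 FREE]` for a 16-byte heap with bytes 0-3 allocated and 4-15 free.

Answer: [0-9 ALLOC][10-34 FREE]

Derivation:
Op 1: a = malloc(1) -> a = 0; heap: [0-0 ALLOC][1-34 FREE]
Op 2: free(a) -> (freed a); heap: [0-34 FREE]
Op 3: b = malloc(10) -> b = 0; heap: [0-9 ALLOC][10-34 FREE]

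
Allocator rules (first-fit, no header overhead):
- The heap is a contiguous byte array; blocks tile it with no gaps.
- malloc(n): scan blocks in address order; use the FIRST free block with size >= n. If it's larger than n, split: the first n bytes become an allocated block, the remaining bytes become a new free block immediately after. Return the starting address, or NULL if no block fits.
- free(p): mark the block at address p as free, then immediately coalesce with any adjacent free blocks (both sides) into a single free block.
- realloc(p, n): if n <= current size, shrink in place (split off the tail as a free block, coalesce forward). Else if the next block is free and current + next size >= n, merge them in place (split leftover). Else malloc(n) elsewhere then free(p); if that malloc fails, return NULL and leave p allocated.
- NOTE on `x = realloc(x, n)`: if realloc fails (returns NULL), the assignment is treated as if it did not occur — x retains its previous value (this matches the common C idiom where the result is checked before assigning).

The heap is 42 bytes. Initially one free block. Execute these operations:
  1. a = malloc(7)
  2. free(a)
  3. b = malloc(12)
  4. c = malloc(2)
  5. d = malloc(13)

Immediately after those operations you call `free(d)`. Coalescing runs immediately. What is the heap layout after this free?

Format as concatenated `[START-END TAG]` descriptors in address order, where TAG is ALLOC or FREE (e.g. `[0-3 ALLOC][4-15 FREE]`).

Op 1: a = malloc(7) -> a = 0; heap: [0-6 ALLOC][7-41 FREE]
Op 2: free(a) -> (freed a); heap: [0-41 FREE]
Op 3: b = malloc(12) -> b = 0; heap: [0-11 ALLOC][12-41 FREE]
Op 4: c = malloc(2) -> c = 12; heap: [0-11 ALLOC][12-13 ALLOC][14-41 FREE]
Op 5: d = malloc(13) -> d = 14; heap: [0-11 ALLOC][12-13 ALLOC][14-26 ALLOC][27-41 FREE]
free(d): d = 14 -> block [14-26 ALLOC]; mark free, coalesce with adjacent free neighbors -> [0-11 ALLOC][12-13 ALLOC][14-41 FREE]

Answer: [0-11 ALLOC][12-13 ALLOC][14-41 FREE]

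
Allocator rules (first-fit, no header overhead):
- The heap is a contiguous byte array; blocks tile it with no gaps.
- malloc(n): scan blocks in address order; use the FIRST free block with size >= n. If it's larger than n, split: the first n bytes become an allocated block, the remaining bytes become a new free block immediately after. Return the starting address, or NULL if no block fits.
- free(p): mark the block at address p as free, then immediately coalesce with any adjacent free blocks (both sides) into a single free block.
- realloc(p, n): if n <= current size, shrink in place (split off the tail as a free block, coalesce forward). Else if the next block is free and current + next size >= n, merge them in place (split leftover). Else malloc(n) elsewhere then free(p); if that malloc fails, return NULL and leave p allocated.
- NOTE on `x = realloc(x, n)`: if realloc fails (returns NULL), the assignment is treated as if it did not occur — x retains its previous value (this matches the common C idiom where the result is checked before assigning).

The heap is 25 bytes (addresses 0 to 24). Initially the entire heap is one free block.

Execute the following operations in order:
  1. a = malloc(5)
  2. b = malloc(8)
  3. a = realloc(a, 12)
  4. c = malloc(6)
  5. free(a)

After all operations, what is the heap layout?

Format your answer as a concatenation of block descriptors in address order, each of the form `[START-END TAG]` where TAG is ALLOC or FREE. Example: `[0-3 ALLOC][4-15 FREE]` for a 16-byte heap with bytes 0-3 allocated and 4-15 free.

Op 1: a = malloc(5) -> a = 0; heap: [0-4 ALLOC][5-24 FREE]
Op 2: b = malloc(8) -> b = 5; heap: [0-4 ALLOC][5-12 ALLOC][13-24 FREE]
Op 3: a = realloc(a, 12) -> a = 13; heap: [0-4 FREE][5-12 ALLOC][13-24 ALLOC]
Op 4: c = malloc(6) -> c = NULL; heap: [0-4 FREE][5-12 ALLOC][13-24 ALLOC]
Op 5: free(a) -> (freed a); heap: [0-4 FREE][5-12 ALLOC][13-24 FREE]

Answer: [0-4 FREE][5-12 ALLOC][13-24 FREE]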